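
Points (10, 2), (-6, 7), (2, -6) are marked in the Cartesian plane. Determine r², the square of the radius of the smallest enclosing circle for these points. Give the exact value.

Call the three points A, B, C in the order given.
Side lengths²: AB² = 281, AC² = 128, BC² = 233.
Since AB² = 281 < 233 + 128 = 361, the triangle is acute, so the smallest enclosing circle is the circumcircle.
Circumcentre = (59/42, 109/42), r² = 65473/882.

65473/882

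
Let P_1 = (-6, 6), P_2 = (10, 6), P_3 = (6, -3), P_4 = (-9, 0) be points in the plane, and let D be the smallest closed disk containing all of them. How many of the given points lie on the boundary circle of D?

2

By Welzl's lemma the MEC is supported by two points (diametrically opposite) or three points (on a circumcircle).
The farthest pair is P_2–P_4 with squared distance 397. The circle on this segment as diameter has centre (0.5, 3) and r² = 397/4 = 99.25.
Check P_1: distance² to centre = 51.25 ≤ 99.25, so it lies inside.
All remaining points lie in this disk, and no smaller disk contains both endpoints, so this is the minimum enclosing circle.
The points at distance exactly r from the centre are P_2, P_4 — 2 points.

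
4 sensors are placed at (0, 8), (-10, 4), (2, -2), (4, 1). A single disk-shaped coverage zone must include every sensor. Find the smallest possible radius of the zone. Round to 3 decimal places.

The minimum enclosing circle of a finite set is fixed by two of the points (as a diameter) or three (as a circumcircle).
The farthest pair is (-10, 4)–(4, 1) with squared distance 205. The circle on this segment as diameter has centre (-3, 2.5) and r² = 205/4 = 51.25.
Check (0, 8): distance² to centre = 39.25 ≤ 51.25, so it lies inside.
All remaining points lie in this disk, and no smaller disk contains both endpoints, so this is the minimum enclosing circle.
r = √(51.25) ≈ 7.159.

7.159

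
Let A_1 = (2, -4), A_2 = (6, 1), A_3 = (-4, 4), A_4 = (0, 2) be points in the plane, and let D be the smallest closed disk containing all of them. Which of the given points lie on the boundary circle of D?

A_1, A_2, A_3

A smallest enclosing disk is always determined by at most three of the input points on its boundary.
The minimum enclosing circle is determined by three boundary points: A_1, A_2, A_3.
Their circumcentre is (19/31, 75/62) with r² = 111725/3844.
The farthest remaining point A_4 is at distance² 3845/3844 ≤ 111725/3844.
The points at distance exactly r from the centre are A_1, A_2, A_3 — 3 points.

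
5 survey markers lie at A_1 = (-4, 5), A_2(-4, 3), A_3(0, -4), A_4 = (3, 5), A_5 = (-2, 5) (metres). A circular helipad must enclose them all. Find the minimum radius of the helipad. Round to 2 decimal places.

5.19

A smallest enclosing disk is always determined by at most three of the input points on its boundary.
The minimum enclosing circle is determined by three boundary points: A_1, A_3, A_4.
Their circumcentre is (-0.5, 7/6) with r² = 485/18.
The farthest remaining point A_5 is at distance² 305/18 ≤ 485/18.
r = √(485/18) ≈ 5.19.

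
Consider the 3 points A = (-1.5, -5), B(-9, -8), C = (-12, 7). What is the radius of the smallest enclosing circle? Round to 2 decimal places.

8.11

Side lengths²: AB² = 65.25, AC² = 254.25, BC² = 234.
Since AC² = 254.25 < 234 + 65.25 = 299.25, the triangle is acute, so the smallest enclosing circle is the circumcircle.
Circumcentre = (-283/36, 1/36), r² = 42601/648.
r = √(42601/648) ≈ 8.11.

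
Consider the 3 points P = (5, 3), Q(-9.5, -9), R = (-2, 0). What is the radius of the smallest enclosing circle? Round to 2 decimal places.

9.41

Side lengths²: PQ² = 354.25, PR² = 58, QR² = 137.25.
Since PQ² = 354.25 ≥ 137.25 + 58 = 195.25, the angle opposite PQ is not acute, so the smallest enclosing circle has PQ as diameter.
Centre = midpoint of PQ = (-2.25, -3), r² = 354.25/4 = 88.5625.
r = √(88.5625) ≈ 9.41.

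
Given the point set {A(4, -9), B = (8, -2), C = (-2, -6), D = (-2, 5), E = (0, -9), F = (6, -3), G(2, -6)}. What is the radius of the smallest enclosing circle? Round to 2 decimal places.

By Welzl's lemma the MEC is supported by two points (diametrically opposite) or three points (on a circumcircle).
The farthest pair is A–D with squared distance 232. The circle on this segment as diameter has centre (1, -2) and r² = 232/4 = 58.
Check B: distance² to centre = 49 ≤ 58, so it lies inside.
All remaining points lie in this disk, and no smaller disk contains both endpoints, so this is the minimum enclosing circle.
r = √58 ≈ 7.62.

7.62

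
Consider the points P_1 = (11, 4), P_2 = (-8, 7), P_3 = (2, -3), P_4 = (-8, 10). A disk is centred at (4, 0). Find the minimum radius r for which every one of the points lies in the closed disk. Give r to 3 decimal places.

15.620

The required radius is the distance from (4, 0) to the farthest point.
Squared distances: 65, 193, 13, 244.
Maximum is 244, attained at P_4.
r = √244 ≈ 15.620.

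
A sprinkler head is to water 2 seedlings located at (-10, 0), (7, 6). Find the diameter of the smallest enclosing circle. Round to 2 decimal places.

18.03

The smallest circle enclosing two points has them as diameter endpoints.
Centre = midpoint = (-1.5, 3); r² = |(-10, 0)−(7, 6)|²/4 = 325/4 = 81.25.
Diameter = 2r = 2√(81.25) ≈ 18.03.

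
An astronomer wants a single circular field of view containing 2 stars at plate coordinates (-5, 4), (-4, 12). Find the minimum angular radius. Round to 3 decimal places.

The smallest circle enclosing two points has them as diameter endpoints.
Centre = midpoint = (-4.5, 8); r² = |(-5, 4)−(-4, 12)|²/4 = 65/4 = 16.25.
r = √(16.25) ≈ 4.031.

4.031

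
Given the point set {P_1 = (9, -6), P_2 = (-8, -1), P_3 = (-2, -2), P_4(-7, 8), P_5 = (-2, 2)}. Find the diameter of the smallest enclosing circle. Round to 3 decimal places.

21.260

The farthest pair is P_1–P_4 with squared distance 452. The circle on this segment as diameter has centre (1, 1) and r² = 452/4 = 113.
Check P_2: distance² to centre = 85 ≤ 113, so it lies inside.
All remaining points lie in this disk, and no smaller disk contains both endpoints, so this is the minimum enclosing circle.
Diameter = 2r = 2√113 ≈ 21.260.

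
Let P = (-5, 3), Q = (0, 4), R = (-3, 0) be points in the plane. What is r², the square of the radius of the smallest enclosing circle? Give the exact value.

4225/578

Side lengths²: PQ² = 26, PR² = 13, QR² = 25.
Since PQ² = 26 < 25 + 13 = 38, the triangle is acute, so the smallest enclosing circle is the circumcircle.
Circumcentre = (-79/34, 89/34), r² = 4225/578.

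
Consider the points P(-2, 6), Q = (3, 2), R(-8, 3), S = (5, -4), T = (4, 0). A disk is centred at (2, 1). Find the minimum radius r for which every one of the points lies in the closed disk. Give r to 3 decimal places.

The required radius is the distance from (2, 1) to the farthest point.
Squared distances: 41, 2, 104, 34, 5.
Maximum is 104, attained at R.
r = √104 ≈ 10.198.

10.198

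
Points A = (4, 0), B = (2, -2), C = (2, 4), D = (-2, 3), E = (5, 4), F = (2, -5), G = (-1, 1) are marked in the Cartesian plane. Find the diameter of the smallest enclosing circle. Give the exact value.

10

By Welzl's lemma the MEC is supported by two points (diametrically opposite) or three points (on a circumcircle).
The minimum enclosing circle is determined by three boundary points: D, E, F.
Their circumcentre is (2, 0) with r² = 25.
The farthest remaining point C is at distance² 16 ≤ 25.
Diameter = 2r = 2√25 = 10.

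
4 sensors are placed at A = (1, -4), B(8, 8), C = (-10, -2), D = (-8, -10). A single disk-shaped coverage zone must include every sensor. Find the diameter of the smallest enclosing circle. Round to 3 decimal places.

By Welzl's lemma the MEC is supported by two points (diametrically opposite) or three points (on a circumcircle).
The farthest pair is B–D with squared distance 580. The circle on this segment as diameter has centre (0, -1) and r² = 580/4 = 145.
Check A: distance² to centre = 10 ≤ 145, so it lies inside.
All remaining points lie in this disk, and no smaller disk contains both endpoints, so this is the minimum enclosing circle.
Diameter = 2r = 2√145 ≈ 24.083.

24.083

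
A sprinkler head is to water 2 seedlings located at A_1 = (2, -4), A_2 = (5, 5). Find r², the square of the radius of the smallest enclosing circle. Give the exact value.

The smallest circle enclosing two points has them as diameter endpoints.
Centre = midpoint = (3.5, 0.5); r² = |A_1A_2|²/4 = 90/4 = 22.5.

22.5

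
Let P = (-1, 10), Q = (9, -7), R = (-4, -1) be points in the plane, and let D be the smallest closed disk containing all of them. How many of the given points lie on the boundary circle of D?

Side lengths²: PQ² = 389, PR² = 130, QR² = 205.
Since PQ² = 389 ≥ 205 + 130 = 335, the angle opposite PQ is not acute, so the smallest enclosing circle has PQ as diameter.
Centre = midpoint of PQ = (4, 1.5), r² = 389/4 = 97.25.
The points at distance exactly r from the centre are P, Q — 2 points.

2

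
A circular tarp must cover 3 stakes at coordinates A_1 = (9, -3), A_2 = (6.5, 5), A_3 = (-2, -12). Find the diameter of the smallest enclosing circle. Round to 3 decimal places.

Side lengths²: A_1A_2² = 70.25, A_1A_3² = 202, A_2A_3² = 361.25.
Since A_2A_3² = 361.25 ≥ 202 + 70.25 = 272.25, the angle opposite A_2A_3 is not acute, so the smallest enclosing circle has A_2A_3 as diameter.
Centre = midpoint of A_2A_3 = (2.25, -3.5), r² = 361.25/4 = 90.3125.
Diameter = 2r = 2√(90.3125) ≈ 19.007.

19.007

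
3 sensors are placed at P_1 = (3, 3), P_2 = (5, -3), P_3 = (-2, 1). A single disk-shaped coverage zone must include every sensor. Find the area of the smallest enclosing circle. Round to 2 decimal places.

51.23

Side lengths²: P_1P_2² = 40, P_1P_3² = 29, P_2P_3² = 65.
Since P_2P_3² = 65 < 40 + 29 = 69, the triangle is acute, so the smallest enclosing circle is the circumcircle.
Circumcentre = (55/34, -27/34), r² = 9425/578.
Area = π·r² = π·9425/578 ≈ 51.23.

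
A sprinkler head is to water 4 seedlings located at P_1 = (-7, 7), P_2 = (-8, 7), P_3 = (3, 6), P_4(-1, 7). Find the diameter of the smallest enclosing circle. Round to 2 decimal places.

11.05

The farthest pair is P_2–P_3 with squared distance 122. The circle on this segment as diameter has centre (-2.5, 6.5) and r² = 122/4 = 30.5.
Check P_1: distance² to centre = 20.5 ≤ 30.5, so it lies inside.
All remaining points lie in this disk, and no smaller disk contains both endpoints, so this is the minimum enclosing circle.
Diameter = 2r = 2√(30.5) ≈ 11.05.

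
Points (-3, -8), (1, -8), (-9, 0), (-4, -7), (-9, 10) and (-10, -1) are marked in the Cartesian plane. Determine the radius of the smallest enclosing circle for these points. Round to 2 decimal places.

A smallest enclosing disk is always determined by at most three of the input points on its boundary.
The farthest pair is (1, -8)–(-9, 10) with squared distance 424. The circle on this segment as diameter has centre (-4, 1) and r² = 424/4 = 106.
Check (-3, -8): distance² to centre = 82 ≤ 106, so it lies inside.
All remaining points lie in this disk, and no smaller disk contains both endpoints, so this is the minimum enclosing circle.
r = √106 ≈ 10.30.

10.30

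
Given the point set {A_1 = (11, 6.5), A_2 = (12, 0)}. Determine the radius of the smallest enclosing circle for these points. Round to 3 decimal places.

The smallest circle enclosing two points has them as diameter endpoints.
Centre = midpoint = (11.5, 3.25); r² = |A_1A_2|²/4 = 43.25/4 = 10.8125.
r = √(10.8125) ≈ 3.288.

3.288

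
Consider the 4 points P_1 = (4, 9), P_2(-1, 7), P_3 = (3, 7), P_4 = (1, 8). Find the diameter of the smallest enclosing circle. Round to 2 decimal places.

5.39

By Welzl's lemma the MEC is supported by two points (diametrically opposite) or three points (on a circumcircle).
The farthest pair is P_1–P_2 with squared distance 29. The circle on this segment as diameter has centre (1.5, 8) and r² = 29/4 = 7.25.
Check P_3: distance² to centre = 3.25 ≤ 7.25, so it lies inside.
All remaining points lie in this disk, and no smaller disk contains both endpoints, so this is the minimum enclosing circle.
Diameter = 2r = 2√(7.25) ≈ 5.39.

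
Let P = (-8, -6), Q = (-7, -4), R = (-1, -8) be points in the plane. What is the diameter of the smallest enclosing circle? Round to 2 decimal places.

Side lengths²: PQ² = 5, PR² = 53, QR² = 52.
Since PR² = 53 < 52 + 5 = 57, the triangle is acute, so the smallest enclosing circle is the circumcircle.
Circumcentre = (-4.375, -6.5625), r² = 13.45703125.
Diameter = 2r = 2√(13.45703125) ≈ 7.34.

7.34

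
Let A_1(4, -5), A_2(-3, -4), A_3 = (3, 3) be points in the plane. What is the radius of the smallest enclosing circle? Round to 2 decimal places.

4.78

Side lengths²: A_1A_2² = 50, A_1A_3² = 65, A_2A_3² = 85.
Since A_2A_3² = 85 < 65 + 50 = 115, the triangle is acute, so the smallest enclosing circle is the circumcircle.
Circumcentre = (21/22, -29/22), r² = 5525/242.
r = √(5525/242) ≈ 4.78.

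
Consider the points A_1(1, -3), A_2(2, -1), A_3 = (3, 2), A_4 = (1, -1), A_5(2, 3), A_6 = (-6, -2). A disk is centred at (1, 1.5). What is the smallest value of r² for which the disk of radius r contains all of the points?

61.25

The required radius is the distance from (1, 1.5) to the farthest point.
Squared distances: 20.25, 7.25, 4.25, 6.25, 3.25, 61.25.
Maximum is 61.25, attained at A_6.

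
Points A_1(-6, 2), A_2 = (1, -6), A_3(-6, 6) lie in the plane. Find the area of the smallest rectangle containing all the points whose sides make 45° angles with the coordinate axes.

In coordinates u = x + y, v = x − y the rectangle is axis-aligned; the map (x,y)→(u,v) scales areas by 2.
u-values: -4, -5, 0; range = 0 − (-5) = 5.
v-values: -8, 7, -12; range = 7 − (-12) = 19.
Area = (5 × 19) / 2 = 47.5.

47.5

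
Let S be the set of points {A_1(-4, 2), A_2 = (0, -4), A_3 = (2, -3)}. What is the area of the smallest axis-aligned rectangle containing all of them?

x ranges over [-4, 2], width 6.
y ranges over [-4, 2], height 6.
Area = 6 × 6 = 36.

36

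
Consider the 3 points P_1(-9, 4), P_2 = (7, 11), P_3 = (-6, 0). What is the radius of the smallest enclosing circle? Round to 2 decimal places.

Side lengths²: P_1P_2² = 305, P_1P_3² = 25, P_2P_3² = 290.
Since P_1P_2² = 305 < 290 + 25 = 315, the triangle is acute, so the smallest enclosing circle is the circumcircle.
Circumcentre = (-27/34, 239/34), r² = 44225/578.
r = √(44225/578) ≈ 8.75.

8.75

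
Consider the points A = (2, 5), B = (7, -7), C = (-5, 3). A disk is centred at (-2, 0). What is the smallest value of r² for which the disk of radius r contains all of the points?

The required radius is the distance from (-2, 0) to the farthest point.
Squared distances: 41, 130, 18.
Maximum is 130, attained at B.

130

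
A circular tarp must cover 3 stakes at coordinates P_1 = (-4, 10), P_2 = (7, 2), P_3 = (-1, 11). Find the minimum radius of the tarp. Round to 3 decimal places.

Side lengths²: P_1P_2² = 185, P_1P_3² = 10, P_2P_3² = 145.
Since P_1P_2² = 185 ≥ 145 + 10 = 155, the angle opposite P_1P_2 is not acute, so the smallest enclosing circle has P_1P_2 as diameter.
Centre = midpoint of P_1P_2 = (1.5, 6), r² = 185/4 = 46.25.
r = √(46.25) ≈ 6.801.

6.801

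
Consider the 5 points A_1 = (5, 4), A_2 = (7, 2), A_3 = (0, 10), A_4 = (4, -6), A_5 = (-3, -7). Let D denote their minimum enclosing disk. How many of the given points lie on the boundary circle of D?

3

A smallest enclosing disk is always determined by at most three of the input points on its boundary.
The minimum enclosing circle is determined by three boundary points: A_3, A_4, A_5.
Their circumcentre is (-18/29, 39/29) with r² = 63325/841.
The farthest remaining point A_2 is at distance² 49202/841 ≤ 63325/841.
The points at distance exactly r from the centre are A_3, A_4, A_5 — 3 points.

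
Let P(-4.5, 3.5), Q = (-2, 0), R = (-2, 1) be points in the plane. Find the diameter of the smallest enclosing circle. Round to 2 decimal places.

4.30

Side lengths²: PQ² = 18.5, PR² = 12.5, QR² = 1.
Since PQ² = 18.5 ≥ 12.5 + 1 = 13.5, the angle opposite PQ is not acute, so the smallest enclosing circle has PQ as diameter.
Centre = midpoint of PQ = (-3.25, 1.75), r² = 18.5/4 = 4.625.
Diameter = 2r = 2√(4.625) ≈ 4.30.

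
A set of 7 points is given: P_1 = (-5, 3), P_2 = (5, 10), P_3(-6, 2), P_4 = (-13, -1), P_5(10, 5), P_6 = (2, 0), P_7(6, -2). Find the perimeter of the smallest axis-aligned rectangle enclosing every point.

70

Width = max x − min x = 10 − (-13) = 23.
Height = max y − min y = 10 − (-2) = 12.
Perimeter = 2(23 + 12) = 70.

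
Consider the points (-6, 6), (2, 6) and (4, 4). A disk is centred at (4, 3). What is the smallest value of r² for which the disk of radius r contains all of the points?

The required radius is the distance from (4, 3) to the farthest point.
Squared distances: 109, 13, 1.
Maximum is 109, attained at (-6, 6).

109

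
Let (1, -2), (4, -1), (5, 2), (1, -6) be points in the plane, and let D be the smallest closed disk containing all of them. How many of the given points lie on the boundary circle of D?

A smallest enclosing disk is always determined by at most three of the input points on its boundary.
The farthest pair is (5, 2)–(1, -6) with squared distance 80. The circle on this segment as diameter has centre (3, -2) and r² = 80/4 = 20.
Check (1, -2): distance² to centre = 4 ≤ 20, so it lies inside.
All remaining points lie in this disk, and no smaller disk contains both endpoints, so this is the minimum enclosing circle.
The points at distance exactly r from the centre are (5, 2), (1, -6) — 2 points.

2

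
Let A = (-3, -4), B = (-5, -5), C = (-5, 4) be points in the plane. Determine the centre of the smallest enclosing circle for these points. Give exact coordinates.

Side lengths²: AB² = 5, AC² = 68, BC² = 81.
Since BC² = 81 ≥ 68 + 5 = 73, the angle opposite BC is not acute, so the smallest enclosing circle has BC as diameter.
Centre = midpoint of BC = (-5, -0.5), r² = 81/4 = 20.25.
Centre = (-5, -0.5).

(-5, -0.5)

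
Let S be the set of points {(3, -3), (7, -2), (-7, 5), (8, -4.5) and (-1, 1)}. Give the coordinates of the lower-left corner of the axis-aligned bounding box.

(-7, -4.5)

x-range [-7, 8], y-range [-4.5, 5].
The lower-left corner is (-7, -4.5).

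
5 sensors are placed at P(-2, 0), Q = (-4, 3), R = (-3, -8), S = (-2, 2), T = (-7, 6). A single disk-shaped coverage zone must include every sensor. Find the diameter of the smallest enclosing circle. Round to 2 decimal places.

14.56

The minimum enclosing circle of a finite set is fixed by two of the points (as a diameter) or three (as a circumcircle).
The farthest pair is R–T with squared distance 212. The circle on this segment as diameter has centre (-5, -1) and r² = 212/4 = 53.
Check P: distance² to centre = 10 ≤ 53, so it lies inside.
All remaining points lie in this disk, and no smaller disk contains both endpoints, so this is the minimum enclosing circle.
Diameter = 2r = 2√53 ≈ 14.56.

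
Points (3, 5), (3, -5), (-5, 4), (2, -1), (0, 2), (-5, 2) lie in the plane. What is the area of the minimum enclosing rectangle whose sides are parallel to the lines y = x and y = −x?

In coordinates u = x + y, v = x − y the rectangle is axis-aligned; the map (x,y)→(u,v) scales areas by 2.
u-values: 8, -2, -1, 1, 2, -3; range = 8 − (-3) = 11.
v-values: -2, 8, -9, 3, -2, -7; range = 8 − (-9) = 17.
Area = (11 × 17) / 2 = 93.5.

93.5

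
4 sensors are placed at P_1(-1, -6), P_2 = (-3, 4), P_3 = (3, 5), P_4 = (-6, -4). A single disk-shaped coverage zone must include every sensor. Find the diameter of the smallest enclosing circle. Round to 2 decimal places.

12.73

By Welzl's lemma the MEC is supported by two points (diametrically opposite) or three points (on a circumcircle).
The minimum enclosing circle is determined by three boundary points: P_1, P_3, P_4.
Their circumcentre is (-19/14, 5/14) with r² = 3973/98.
The farthest remaining point P_2 is at distance² 1565/98 ≤ 3973/98.
Diameter = 2r = 2√(3973/98) ≈ 12.73.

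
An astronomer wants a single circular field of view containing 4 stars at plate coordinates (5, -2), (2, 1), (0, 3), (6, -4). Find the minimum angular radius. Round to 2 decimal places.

4.61

By Welzl's lemma the MEC is supported by two points (diametrically opposite) or three points (on a circumcircle).
The farthest pair is (0, 3)–(6, -4) with squared distance 85. The circle on this segment as diameter has centre (3, -0.5) and r² = 85/4 = 21.25.
Check (5, -2): distance² to centre = 6.25 ≤ 21.25, so it lies inside.
All remaining points lie in this disk, and no smaller disk contains both endpoints, so this is the minimum enclosing circle.
r = √(21.25) ≈ 4.61.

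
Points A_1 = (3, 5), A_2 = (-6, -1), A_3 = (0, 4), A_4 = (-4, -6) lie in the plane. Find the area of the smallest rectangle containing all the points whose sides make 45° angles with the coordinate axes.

In coordinates u = x + y, v = x − y the rectangle is axis-aligned; the map (x,y)→(u,v) scales areas by 2.
u-values: 8, -7, 4, -10; range = 8 − (-10) = 18.
v-values: -2, -5, -4, 2; range = 2 − (-5) = 7.
Area = (18 × 7) / 2 = 63.

63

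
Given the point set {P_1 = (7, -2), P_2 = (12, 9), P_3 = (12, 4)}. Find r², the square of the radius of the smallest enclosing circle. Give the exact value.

Side lengths²: P_1P_2² = 146, P_1P_3² = 61, P_2P_3² = 25.
Since P_1P_2² = 146 ≥ 61 + 25 = 86, the angle opposite P_1P_2 is not acute, so the smallest enclosing circle has P_1P_2 as diameter.
Centre = midpoint of P_1P_2 = (9.5, 3.5), r² = 146/4 = 36.5.

36.5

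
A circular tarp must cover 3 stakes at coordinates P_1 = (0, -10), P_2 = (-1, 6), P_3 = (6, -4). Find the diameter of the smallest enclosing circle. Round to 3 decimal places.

16.031

Side lengths²: P_1P_2² = 257, P_1P_3² = 72, P_2P_3² = 149.
Since P_1P_2² = 257 ≥ 149 + 72 = 221, the angle opposite P_1P_2 is not acute, so the smallest enclosing circle has P_1P_2 as diameter.
Centre = midpoint of P_1P_2 = (-0.5, -2), r² = 257/4 = 64.25.
Diameter = 2r = 2√(64.25) ≈ 16.031.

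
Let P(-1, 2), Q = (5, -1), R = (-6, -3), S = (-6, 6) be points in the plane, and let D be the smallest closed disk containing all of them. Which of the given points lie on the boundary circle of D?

Q, R, S

The minimum enclosing circle is determined by three boundary points: Q, R, S.
Their circumcentre is (-25/22, 1.5) with r² = 10625/242.
The farthest remaining point P is at distance² 65/242 ≤ 10625/242.
The points at distance exactly r from the centre are Q, R, S — 3 points.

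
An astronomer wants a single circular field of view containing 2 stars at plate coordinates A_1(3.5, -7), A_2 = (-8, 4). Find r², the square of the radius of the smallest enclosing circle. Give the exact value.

The smallest circle enclosing two points has them as diameter endpoints.
Centre = midpoint = (-2.25, -1.5); r² = |A_1A_2|²/4 = 253.25/4 = 63.3125.

63.3125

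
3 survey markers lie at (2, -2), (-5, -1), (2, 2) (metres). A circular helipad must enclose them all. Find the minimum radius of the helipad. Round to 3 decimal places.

3.847

Call the three points A, B, C in the order given.
Side lengths²: AB² = 50, AC² = 16, BC² = 58.
Since BC² = 58 < 50 + 16 = 66, the triangle is acute, so the smallest enclosing circle is the circumcircle.
Circumcentre = (-9/7, 0), r² = 725/49.
r = √(725/49) ≈ 3.847.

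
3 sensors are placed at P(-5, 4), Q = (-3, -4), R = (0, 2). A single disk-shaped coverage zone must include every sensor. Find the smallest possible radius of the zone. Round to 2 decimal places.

4.14

Side lengths²: PQ² = 68, PR² = 29, QR² = 45.
Since PQ² = 68 < 45 + 29 = 74, the triangle is acute, so the smallest enclosing circle is the circumcircle.
Circumcentre = (-11/3, 1/12), r² = 2465/144.
r = √(2465/144) ≈ 4.14.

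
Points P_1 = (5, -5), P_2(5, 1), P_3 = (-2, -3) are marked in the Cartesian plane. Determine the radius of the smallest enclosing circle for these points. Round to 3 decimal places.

4.192

Side lengths²: P_1P_2² = 36, P_1P_3² = 53, P_2P_3² = 65.
Since P_2P_3² = 65 < 53 + 36 = 89, the triangle is acute, so the smallest enclosing circle is the circumcircle.
Circumcentre = (29/14, -2), r² = 3445/196.
r = √(3445/196) ≈ 4.192.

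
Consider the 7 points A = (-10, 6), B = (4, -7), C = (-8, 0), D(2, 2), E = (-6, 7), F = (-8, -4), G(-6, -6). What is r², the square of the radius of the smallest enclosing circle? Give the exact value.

91.25

The farthest pair is A–B with squared distance 365. The circle on this segment as diameter has centre (-3, -0.5) and r² = 365/4 = 91.25.
Check C: distance² to centre = 25.25 ≤ 91.25, so it lies inside.
All remaining points lie in this disk, and no smaller disk contains both endpoints, so this is the minimum enclosing circle.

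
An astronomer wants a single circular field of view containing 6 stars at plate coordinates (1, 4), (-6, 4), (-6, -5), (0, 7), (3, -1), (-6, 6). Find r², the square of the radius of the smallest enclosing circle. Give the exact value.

45

The farthest pair is (-6, -5)–(0, 7) with squared distance 180. The circle on this segment as diameter has centre (-3, 1) and r² = 180/4 = 45.
Check (1, 4): distance² to centre = 25 ≤ 45, so it lies inside.
All remaining points lie in this disk, and no smaller disk contains both endpoints, so this is the minimum enclosing circle.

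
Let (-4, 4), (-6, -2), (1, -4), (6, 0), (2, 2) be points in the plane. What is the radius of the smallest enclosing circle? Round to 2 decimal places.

By Welzl's lemma the MEC is supported by two points (diametrically opposite) or three points (on a circumcircle).
The minimum enclosing circle is determined by three boundary points: (-4, 4), (-6, -2), (6, 0).
Their circumcentre is (-1/17, -11/17) with r² = 10730/289.
The farthest remaining point (1, -4) is at distance² 3573/289 ≤ 10730/289.
r = √(10730/289) ≈ 6.09.

6.09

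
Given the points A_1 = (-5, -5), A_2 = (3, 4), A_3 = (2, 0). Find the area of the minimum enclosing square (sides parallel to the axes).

The bounding box has width 8 and height 9.
An axis-aligned square enclosing the set must have side ≥ max(width, height).
So the minimum side is max(8, 9) = 9.
Area = 9² = 81.

81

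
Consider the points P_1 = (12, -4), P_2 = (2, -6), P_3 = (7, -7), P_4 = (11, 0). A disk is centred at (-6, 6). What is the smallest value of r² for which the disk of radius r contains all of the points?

424

The required radius is the distance from (-6, 6) to the farthest point.
Squared distances: 424, 208, 338, 325.
Maximum is 424, attained at P_1.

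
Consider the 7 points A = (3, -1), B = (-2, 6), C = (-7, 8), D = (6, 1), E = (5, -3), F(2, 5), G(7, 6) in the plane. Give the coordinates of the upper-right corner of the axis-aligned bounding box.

(7, 8)

x-range [-7, 7], y-range [-3, 8].
The upper-right corner is (7, 8).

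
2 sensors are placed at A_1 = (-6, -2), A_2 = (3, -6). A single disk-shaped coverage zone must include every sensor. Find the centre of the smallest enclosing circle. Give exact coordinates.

(-1.5, -4)

The smallest circle enclosing two points has them as diameter endpoints.
Centre = midpoint = (-1.5, -4); r² = |A_1A_2|²/4 = 97/4 = 24.25.
Centre = (-1.5, -4).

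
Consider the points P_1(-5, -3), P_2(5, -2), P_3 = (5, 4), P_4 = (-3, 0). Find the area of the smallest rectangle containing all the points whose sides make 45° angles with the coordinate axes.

In coordinates u = x + y, v = x − y the rectangle is axis-aligned; the map (x,y)→(u,v) scales areas by 2.
u-values: -8, 3, 9, -3; range = 9 − (-8) = 17.
v-values: -2, 7, 1, -3; range = 7 − (-3) = 10.
Area = (17 × 10) / 2 = 85.

85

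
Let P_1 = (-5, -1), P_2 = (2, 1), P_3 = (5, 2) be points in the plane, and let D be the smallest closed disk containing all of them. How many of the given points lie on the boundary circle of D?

Side lengths²: P_1P_2² = 53, P_1P_3² = 109, P_2P_3² = 10.
Since P_1P_3² = 109 ≥ 53 + 10 = 63, the angle opposite P_1P_3 is not acute, so the smallest enclosing circle has P_1P_3 as diameter.
Centre = midpoint of P_1P_3 = (0, 0.5), r² = 109/4 = 27.25.
The points at distance exactly r from the centre are P_1, P_3 — 2 points.

2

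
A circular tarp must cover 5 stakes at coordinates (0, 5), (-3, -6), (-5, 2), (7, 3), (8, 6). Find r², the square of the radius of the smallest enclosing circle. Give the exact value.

66.25

A smallest enclosing disk is always determined by at most three of the input points on its boundary.
The farthest pair is (-3, -6)–(8, 6) with squared distance 265. The circle on this segment as diameter has centre (2.5, 0) and r² = 265/4 = 66.25.
Check (0, 5): distance² to centre = 31.25 ≤ 66.25, so it lies inside.
All remaining points lie in this disk, and no smaller disk contains both endpoints, so this is the minimum enclosing circle.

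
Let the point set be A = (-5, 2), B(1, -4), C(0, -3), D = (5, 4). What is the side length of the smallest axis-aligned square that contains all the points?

10

The bounding box has width 10 and height 8.
An axis-aligned square enclosing the set must have side ≥ max(width, height).
So the minimum side is max(10, 8) = 10.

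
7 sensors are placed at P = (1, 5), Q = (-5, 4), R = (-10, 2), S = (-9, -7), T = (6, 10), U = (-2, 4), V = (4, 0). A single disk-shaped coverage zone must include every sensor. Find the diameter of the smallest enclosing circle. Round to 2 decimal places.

The farthest pair is S–T with squared distance 514. The circle on this segment as diameter has centre (-1.5, 1.5) and r² = 514/4 = 128.5.
Check P: distance² to centre = 18.5 ≤ 128.5, so it lies inside.
All remaining points lie in this disk, and no smaller disk contains both endpoints, so this is the minimum enclosing circle.
Diameter = 2r = 2√(128.5) ≈ 22.67.

22.67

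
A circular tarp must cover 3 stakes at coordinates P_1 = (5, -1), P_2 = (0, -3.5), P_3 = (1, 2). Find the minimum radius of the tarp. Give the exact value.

3.125

Side lengths²: P_1P_2² = 31.25, P_1P_3² = 25, P_2P_3² = 31.25.
Since P_2P_3² = 31.25 < 31.25 + 25 = 56.25, the triangle is acute, so the smallest enclosing circle is the circumcircle.
Circumcentre = (1.875, -1), r² = 9.765625.
r = √(9.765625) = 3.125.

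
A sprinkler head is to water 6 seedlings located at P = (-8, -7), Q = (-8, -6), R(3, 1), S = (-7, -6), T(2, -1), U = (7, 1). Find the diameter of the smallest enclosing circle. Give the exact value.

17

A smallest enclosing disk is always determined by at most three of the input points on its boundary.
The farthest pair is P–U with squared distance 289. The circle on this segment as diameter has centre (-0.5, -3) and r² = 289/4 = 72.25.
Check Q: distance² to centre = 65.25 ≤ 72.25, so it lies inside.
All remaining points lie in this disk, and no smaller disk contains both endpoints, so this is the minimum enclosing circle.
Diameter = 2r = 2√(72.25) = 17.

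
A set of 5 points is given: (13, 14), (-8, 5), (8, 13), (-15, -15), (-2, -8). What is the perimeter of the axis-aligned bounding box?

Width = max x − min x = 13 − (-15) = 28.
Height = max y − min y = 14 − (-15) = 29.
Perimeter = 2(28 + 29) = 114.

114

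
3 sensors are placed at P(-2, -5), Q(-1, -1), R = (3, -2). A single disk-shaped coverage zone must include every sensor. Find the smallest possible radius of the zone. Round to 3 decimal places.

Side lengths²: PQ² = 17, PR² = 34, QR² = 17.
Since PR² = 34 ≥ 17 + 17 = 34, the angle opposite PR is not acute, so the smallest enclosing circle has PR as diameter.
Centre = midpoint of PR = (0.5, -3.5), r² = 34/4 = 8.5.
r = √(8.5) ≈ 2.915.

2.915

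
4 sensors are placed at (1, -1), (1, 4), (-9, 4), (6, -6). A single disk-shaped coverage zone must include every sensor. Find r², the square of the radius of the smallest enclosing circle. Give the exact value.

The minimum enclosing circle of a finite set is fixed by two of the points (as a diameter) or three (as a circumcircle).
The farthest pair is (-9, 4)–(6, -6) with squared distance 325. The circle on this segment as diameter has centre (-1.5, -1) and r² = 325/4 = 81.25.
Check (1, -1): distance² to centre = 6.25 ≤ 81.25, so it lies inside.
All remaining points lie in this disk, and no smaller disk contains both endpoints, so this is the minimum enclosing circle.

81.25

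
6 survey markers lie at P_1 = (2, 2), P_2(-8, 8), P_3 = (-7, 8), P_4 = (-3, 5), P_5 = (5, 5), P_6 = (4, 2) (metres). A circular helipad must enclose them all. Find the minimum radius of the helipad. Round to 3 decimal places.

6.739

By Welzl's lemma the MEC is supported by two points (diametrically opposite) or three points (on a circumcircle).
The minimum enclosing circle is determined by three boundary points: P_2, P_5, P_6.
Their circumcentre is (-12/7, 39/7) with r² = 2225/49.
The farthest remaining point P_3 is at distance² 1658/49 ≤ 2225/49.
r = √(2225/49) ≈ 6.739.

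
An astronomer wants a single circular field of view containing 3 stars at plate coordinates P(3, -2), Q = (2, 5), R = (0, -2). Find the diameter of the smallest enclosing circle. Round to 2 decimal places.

Side lengths²: PQ² = 50, PR² = 9, QR² = 53.
Since QR² = 53 < 50 + 9 = 59, the triangle is acute, so the smallest enclosing circle is the circumcircle.
Circumcentre = (1.5, 19/14), r² = 1325/98.
Diameter = 2r = 2√(1325/98) ≈ 7.35.

7.35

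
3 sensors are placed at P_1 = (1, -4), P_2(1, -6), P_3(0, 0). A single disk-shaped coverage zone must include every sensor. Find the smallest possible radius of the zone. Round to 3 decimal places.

Side lengths²: P_1P_2² = 4, P_1P_3² = 17, P_2P_3² = 37.
Since P_2P_3² = 37 ≥ 17 + 4 = 21, the angle opposite P_2P_3 is not acute, so the smallest enclosing circle has P_2P_3 as diameter.
Centre = midpoint of P_2P_3 = (0.5, -3), r² = 37/4 = 9.25.
r = √(9.25) ≈ 3.041.

3.041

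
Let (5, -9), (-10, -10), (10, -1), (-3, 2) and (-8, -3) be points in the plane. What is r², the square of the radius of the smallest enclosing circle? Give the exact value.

120.25

A smallest enclosing disk is always determined by at most three of the input points on its boundary.
The farthest pair is (-10, -10)–(10, -1) with squared distance 481. The circle on this segment as diameter has centre (0, -5.5) and r² = 481/4 = 120.25.
Check (5, -9): distance² to centre = 37.25 ≤ 120.25, so it lies inside.
All remaining points lie in this disk, and no smaller disk contains both endpoints, so this is the minimum enclosing circle.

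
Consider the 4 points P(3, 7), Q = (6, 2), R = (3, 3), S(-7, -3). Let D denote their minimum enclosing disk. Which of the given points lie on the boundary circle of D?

P, Q, S

The minimum enclosing circle of a finite set is fixed by two of the points (as a diameter) or three (as a circumcircle).
The minimum enclosing circle is determined by three boundary points: P, Q, S.
Their circumcentre is (-1.125, 1.125) with r² = 51.53125.
The farthest remaining point R is at distance² 20.53125 ≤ 51.53125.
The points at distance exactly r from the centre are P, Q, S — 3 points.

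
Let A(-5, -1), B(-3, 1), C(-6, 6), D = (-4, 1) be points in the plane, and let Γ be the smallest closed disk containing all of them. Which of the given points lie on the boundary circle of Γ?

A, C

By Welzl's lemma the MEC is supported by two points (diametrically opposite) or three points (on a circumcircle).
The farthest pair is A–C with squared distance 50. The circle on this segment as diameter has centre (-5.5, 2.5) and r² = 50/4 = 12.5.
Check B: distance² to centre = 8.5 ≤ 12.5, so it lies inside.
All remaining points lie in this disk, and no smaller disk contains both endpoints, so this is the minimum enclosing circle.
The points at distance exactly r from the centre are A, C — 2 points.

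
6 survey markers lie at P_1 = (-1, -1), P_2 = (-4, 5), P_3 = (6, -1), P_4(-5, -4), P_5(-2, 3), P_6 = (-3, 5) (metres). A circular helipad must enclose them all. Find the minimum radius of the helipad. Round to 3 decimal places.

6.271

The minimum enclosing circle is determined by three boundary points: P_2, P_3, P_4.
Their circumcentre is (-0.1875, 1/48) with r² = 45305/1152.
The farthest remaining point P_6 is at distance² 37673/1152 ≤ 45305/1152.
r = √(45305/1152) ≈ 6.271.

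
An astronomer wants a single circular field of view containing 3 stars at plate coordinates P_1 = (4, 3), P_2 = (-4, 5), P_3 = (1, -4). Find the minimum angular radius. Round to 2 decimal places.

Side lengths²: P_1P_2² = 68, P_1P_3² = 58, P_2P_3² = 106.
Since P_2P_3² = 106 < 68 + 58 = 126, the triangle is acute, so the smallest enclosing circle is the circumcircle.
Circumcentre = (-24/31, 28/31), r² = 26129/961.
r = √(26129/961) ≈ 5.21.

5.21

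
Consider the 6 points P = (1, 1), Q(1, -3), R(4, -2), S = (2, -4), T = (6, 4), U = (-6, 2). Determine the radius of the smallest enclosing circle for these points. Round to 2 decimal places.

A smallest enclosing disk is always determined by at most three of the input points on its boundary.
The minimum enclosing circle is determined by three boundary points: S, T, U.
Their circumcentre is (2/11, 21/11) with r² = 4625/121.
The farthest remaining point R is at distance² 3613/121 ≤ 4625/121.
r = √(4625/121) ≈ 6.18.

6.18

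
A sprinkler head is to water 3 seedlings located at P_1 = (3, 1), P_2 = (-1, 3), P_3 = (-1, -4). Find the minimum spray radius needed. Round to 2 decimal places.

Side lengths²: P_1P_2² = 20, P_1P_3² = 41, P_2P_3² = 49.
Since P_2P_3² = 49 < 41 + 20 = 61, the triangle is acute, so the smallest enclosing circle is the circumcircle.
Circumcentre = (-0.25, -0.5), r² = 12.8125.
r = √(12.8125) ≈ 3.58.

3.58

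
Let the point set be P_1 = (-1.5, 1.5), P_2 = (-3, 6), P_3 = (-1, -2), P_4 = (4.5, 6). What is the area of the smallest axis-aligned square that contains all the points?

The bounding box has width 7.5 and height 8.
An axis-aligned square enclosing the set must have side ≥ max(width, height).
So the minimum side is max(7.5, 8) = 8.
Area = 8² = 64.

64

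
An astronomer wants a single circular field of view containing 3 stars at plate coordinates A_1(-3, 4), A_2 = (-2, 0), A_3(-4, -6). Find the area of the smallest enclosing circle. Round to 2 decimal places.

Side lengths²: A_1A_2² = 17, A_1A_3² = 101, A_2A_3² = 40.
Since A_1A_3² = 101 ≥ 40 + 17 = 57, the angle opposite A_1A_3 is not acute, so the smallest enclosing circle has A_1A_3 as diameter.
Centre = midpoint of A_1A_3 = (-3.5, -1), r² = 101/4 = 25.25.
Area = π·r² = π·25.25 ≈ 79.33.

79.33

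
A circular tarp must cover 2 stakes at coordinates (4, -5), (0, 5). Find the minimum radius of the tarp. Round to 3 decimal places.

5.385

The smallest circle enclosing two points has them as diameter endpoints.
Centre = midpoint = (2, 0); r² = |(4, -5)−(0, 5)|²/4 = 116/4 = 29.
r = √29 ≈ 5.385.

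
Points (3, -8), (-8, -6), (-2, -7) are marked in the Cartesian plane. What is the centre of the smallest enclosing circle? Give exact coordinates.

Call the three points A, B, C in the order given.
Side lengths²: AB² = 125, AC² = 26, BC² = 37.
Since AB² = 125 ≥ 37 + 26 = 63, the angle opposite AB is not acute, so the smallest enclosing circle has AB as diameter.
Centre = midpoint of AB = (-2.5, -7), r² = 125/4 = 31.25.
Centre = (-2.5, -7).

(-2.5, -7)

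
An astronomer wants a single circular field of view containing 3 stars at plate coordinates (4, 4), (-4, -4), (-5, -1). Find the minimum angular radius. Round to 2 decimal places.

5.66

Call the three points A, B, C in the order given.
Side lengths²: AB² = 128, AC² = 106, BC² = 10.
Since AB² = 128 ≥ 106 + 10 = 116, the angle opposite AB is not acute, so the smallest enclosing circle has AB as diameter.
Centre = midpoint of AB = (0, 0), r² = 128/4 = 32.
r = √32 ≈ 5.66.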